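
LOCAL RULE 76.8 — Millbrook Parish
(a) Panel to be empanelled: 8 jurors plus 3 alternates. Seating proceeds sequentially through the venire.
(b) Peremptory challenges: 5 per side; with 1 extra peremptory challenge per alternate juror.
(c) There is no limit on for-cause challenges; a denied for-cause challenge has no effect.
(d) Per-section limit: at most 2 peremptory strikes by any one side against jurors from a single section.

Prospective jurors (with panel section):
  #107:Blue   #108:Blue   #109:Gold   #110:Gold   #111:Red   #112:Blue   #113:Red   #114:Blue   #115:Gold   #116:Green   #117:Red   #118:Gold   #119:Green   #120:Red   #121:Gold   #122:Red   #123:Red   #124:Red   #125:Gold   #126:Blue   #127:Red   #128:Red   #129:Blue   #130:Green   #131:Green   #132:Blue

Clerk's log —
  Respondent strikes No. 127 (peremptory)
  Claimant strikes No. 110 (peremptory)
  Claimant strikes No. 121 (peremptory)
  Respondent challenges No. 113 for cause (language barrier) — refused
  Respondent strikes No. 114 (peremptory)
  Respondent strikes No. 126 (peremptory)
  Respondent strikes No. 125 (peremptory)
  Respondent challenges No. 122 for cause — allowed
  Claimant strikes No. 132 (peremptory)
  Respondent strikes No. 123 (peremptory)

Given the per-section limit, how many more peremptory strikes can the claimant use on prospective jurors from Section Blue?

Claimant peremptories so far: #110, #121, #132 — 3 of 8 used, 5 left overall.
Against Section Blue: #132 — 1 used; per-section cap 2 leaves 1.
Binding limit: min(5, 1) = 1.

1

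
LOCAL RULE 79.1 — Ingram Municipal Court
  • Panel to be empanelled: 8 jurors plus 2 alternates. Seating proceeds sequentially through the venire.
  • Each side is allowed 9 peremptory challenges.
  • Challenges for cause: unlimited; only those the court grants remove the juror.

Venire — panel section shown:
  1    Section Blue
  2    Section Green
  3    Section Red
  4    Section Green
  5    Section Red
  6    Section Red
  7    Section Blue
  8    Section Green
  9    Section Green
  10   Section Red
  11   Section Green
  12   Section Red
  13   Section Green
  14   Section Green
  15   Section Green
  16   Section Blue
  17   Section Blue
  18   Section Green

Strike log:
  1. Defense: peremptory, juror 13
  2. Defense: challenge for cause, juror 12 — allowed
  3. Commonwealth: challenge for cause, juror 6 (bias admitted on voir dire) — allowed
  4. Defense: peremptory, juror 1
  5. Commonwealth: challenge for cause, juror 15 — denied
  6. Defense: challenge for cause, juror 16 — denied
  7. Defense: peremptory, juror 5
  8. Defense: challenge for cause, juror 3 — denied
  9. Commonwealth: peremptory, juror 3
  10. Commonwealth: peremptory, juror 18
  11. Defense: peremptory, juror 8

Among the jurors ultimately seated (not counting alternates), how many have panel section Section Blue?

Removed: #1, #3, #5, #6, #8, #12, #13, #18.
Seated jurors 1–8: #2, #4, #7, #9, #10, #11, #14, #15 (alternates #16, #17 not counted).
Of those, in Section Blue: #7 → 1.

1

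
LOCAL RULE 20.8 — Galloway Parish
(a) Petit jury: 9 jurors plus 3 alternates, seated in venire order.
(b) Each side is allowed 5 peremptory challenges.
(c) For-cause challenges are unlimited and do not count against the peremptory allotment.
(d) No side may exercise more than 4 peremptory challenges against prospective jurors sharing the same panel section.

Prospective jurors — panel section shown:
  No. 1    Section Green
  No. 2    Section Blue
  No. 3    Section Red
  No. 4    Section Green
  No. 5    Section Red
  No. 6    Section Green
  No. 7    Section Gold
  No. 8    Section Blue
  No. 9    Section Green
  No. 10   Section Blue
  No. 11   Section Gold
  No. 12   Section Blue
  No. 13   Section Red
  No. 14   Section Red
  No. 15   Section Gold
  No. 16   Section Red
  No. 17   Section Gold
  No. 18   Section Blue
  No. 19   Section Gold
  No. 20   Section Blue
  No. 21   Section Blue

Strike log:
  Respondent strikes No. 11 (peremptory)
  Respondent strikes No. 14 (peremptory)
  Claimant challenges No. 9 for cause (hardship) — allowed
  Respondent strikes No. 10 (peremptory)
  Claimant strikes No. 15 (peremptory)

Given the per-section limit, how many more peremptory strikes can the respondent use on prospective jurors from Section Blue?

2

Respondent peremptories so far: #11, #14, #10 — 3 of 5 used, 2 left overall.
Against Section Blue: #10 — 1 used; per-section cap 4 leaves 3.
Binding limit: min(2, 3) = 2.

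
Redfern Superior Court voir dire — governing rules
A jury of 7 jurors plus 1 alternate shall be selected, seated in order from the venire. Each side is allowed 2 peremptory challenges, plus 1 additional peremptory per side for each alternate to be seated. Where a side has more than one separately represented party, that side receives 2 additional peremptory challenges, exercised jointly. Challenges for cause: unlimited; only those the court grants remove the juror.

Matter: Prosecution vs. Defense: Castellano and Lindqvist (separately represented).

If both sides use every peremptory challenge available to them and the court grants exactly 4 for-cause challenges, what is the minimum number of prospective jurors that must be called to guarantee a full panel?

20

Seats to fill: 7 + 1 alternates = 8.
Peremptories — Prosecution: 2 + 1×1 = 3; Defense: 2 + 1×1 + 2 = 5; total 8.
For-cause removals: 4.
Minimum venire: 8 + 8 + 4 = 20.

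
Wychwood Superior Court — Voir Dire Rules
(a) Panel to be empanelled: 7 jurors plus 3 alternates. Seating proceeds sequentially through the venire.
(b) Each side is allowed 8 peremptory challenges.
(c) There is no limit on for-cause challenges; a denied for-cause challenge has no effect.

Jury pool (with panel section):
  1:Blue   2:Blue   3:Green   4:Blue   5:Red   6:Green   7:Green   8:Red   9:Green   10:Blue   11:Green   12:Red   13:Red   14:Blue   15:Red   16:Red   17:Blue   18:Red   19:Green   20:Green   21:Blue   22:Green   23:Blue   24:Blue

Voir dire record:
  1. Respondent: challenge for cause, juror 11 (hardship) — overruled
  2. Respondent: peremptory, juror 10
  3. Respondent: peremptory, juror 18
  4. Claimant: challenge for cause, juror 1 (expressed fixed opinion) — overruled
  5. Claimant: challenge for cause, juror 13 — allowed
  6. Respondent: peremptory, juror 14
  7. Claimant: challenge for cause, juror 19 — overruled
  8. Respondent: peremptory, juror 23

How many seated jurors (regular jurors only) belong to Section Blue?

Removed: #10, #13, #14, #18, #23.
Seated jurors 1–7: #1, #2, #3, #4, #5, #6, #7 (alternates #8, #9, #11 not counted).
Of those, in Section Blue: #1, #2, #4 → 3.

3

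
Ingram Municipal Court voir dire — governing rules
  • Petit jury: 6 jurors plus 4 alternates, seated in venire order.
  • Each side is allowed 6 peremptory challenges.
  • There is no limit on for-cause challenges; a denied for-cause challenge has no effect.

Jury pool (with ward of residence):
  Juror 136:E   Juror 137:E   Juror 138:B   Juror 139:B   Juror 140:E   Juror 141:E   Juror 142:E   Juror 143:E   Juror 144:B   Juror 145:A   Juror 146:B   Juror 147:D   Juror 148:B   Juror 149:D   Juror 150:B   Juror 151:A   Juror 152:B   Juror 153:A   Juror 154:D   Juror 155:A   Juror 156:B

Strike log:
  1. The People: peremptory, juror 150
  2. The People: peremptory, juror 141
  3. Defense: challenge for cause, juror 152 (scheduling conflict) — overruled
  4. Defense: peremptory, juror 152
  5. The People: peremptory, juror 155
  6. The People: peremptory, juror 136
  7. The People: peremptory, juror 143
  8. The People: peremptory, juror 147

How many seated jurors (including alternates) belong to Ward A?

1

Removed: #136, #141, #143, #147, #150, #152, #155.
Seated (10 incl. alternates): #137, #138, #139, #140, #142, #144, #145, #146, #148, #149.
Of those, in Ward A: #145 → 1.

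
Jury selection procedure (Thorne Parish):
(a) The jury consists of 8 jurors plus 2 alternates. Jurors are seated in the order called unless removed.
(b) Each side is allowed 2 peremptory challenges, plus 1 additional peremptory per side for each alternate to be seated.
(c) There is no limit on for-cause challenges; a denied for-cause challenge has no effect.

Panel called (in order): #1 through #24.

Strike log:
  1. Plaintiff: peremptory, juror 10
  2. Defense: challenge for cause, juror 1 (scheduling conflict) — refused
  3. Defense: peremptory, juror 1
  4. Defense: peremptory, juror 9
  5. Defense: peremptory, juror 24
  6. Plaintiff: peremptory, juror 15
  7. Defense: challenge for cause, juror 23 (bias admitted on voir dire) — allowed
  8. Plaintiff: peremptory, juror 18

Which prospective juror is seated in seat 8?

Removed: #1, #9, #10, #15, #18, #23, #24.
Filling seats in venire order through position 8: #2, #3, #4, #5, #6, #7, #8, #11.
So seat 8 is #11.

11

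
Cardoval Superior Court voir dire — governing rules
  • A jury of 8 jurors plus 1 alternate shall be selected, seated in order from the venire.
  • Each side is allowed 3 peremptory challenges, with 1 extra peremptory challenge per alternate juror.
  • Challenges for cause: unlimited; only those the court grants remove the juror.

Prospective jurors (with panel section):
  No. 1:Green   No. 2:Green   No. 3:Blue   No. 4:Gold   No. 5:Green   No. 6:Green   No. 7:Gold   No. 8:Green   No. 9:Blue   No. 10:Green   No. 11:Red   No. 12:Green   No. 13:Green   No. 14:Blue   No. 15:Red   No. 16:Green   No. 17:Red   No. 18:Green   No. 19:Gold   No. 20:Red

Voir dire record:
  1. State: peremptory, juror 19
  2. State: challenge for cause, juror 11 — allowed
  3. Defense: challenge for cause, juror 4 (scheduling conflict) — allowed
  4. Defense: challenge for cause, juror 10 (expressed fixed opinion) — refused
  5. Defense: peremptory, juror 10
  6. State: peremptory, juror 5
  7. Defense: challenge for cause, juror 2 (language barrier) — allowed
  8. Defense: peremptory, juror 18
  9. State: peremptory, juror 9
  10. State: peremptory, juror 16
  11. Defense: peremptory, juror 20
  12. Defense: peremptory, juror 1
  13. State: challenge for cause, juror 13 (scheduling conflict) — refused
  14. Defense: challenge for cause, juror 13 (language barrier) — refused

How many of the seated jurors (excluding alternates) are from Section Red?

1

Removed: #1, #2, #4, #5, #9, #10, #11, #16, #18, #19, #20.
Seated jurors 1–8: #3, #6, #7, #8, #12, #13, #14, #15 (alternates #17 not counted).
Of those, in Section Red: #15 → 1.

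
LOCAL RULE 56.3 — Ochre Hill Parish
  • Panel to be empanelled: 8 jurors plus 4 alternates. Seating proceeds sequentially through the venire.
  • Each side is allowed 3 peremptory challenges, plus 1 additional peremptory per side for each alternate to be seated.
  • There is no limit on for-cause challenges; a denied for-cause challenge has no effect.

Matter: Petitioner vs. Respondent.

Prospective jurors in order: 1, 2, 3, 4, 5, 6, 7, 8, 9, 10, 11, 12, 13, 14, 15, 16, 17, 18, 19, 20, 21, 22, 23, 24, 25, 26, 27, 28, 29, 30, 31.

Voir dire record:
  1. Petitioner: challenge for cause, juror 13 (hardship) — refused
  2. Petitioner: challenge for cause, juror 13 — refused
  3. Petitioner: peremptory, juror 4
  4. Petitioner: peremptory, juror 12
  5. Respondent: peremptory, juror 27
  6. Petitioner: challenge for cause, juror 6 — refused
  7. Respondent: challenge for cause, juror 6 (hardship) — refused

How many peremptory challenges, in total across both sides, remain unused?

11

Petitioner allotment: 3 base + 1 × 4 alternates = 7. Respondent allotment: 3 base + 1 × 4 alternates = 7.
Petitioner peremptories used: #4, #12 — 2 (for-cause on #13, #13, #6 don't count).
Respondent peremptories used: #27 — 1 (the for-cause on #6 doesn't count).
Remaining: (7 − 2) + (7 − 1) = 11.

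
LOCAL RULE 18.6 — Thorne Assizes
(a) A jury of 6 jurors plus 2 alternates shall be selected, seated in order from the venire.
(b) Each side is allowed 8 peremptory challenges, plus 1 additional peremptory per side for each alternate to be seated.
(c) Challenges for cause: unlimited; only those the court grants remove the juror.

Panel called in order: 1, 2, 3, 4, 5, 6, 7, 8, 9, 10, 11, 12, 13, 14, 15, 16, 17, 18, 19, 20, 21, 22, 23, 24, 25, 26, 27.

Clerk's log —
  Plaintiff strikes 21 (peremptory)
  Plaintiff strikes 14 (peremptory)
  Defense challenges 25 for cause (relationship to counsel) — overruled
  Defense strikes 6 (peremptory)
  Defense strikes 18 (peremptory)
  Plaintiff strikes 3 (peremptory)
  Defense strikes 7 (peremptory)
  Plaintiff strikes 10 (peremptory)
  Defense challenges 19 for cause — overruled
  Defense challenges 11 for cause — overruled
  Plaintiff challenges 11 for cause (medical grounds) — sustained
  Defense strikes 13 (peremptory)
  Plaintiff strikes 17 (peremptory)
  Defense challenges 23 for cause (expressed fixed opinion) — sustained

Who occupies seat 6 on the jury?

Removed: #3, #6, #7, #10, #11, #13, #14, #17, #18, #21, #23. (#19, #25 stay — for-cause denied.)
Seating in order: seats 1–6 → #1, #2, #4, #5, #8, #9; alternates → #12, #15.
So seat 6 is #9.

9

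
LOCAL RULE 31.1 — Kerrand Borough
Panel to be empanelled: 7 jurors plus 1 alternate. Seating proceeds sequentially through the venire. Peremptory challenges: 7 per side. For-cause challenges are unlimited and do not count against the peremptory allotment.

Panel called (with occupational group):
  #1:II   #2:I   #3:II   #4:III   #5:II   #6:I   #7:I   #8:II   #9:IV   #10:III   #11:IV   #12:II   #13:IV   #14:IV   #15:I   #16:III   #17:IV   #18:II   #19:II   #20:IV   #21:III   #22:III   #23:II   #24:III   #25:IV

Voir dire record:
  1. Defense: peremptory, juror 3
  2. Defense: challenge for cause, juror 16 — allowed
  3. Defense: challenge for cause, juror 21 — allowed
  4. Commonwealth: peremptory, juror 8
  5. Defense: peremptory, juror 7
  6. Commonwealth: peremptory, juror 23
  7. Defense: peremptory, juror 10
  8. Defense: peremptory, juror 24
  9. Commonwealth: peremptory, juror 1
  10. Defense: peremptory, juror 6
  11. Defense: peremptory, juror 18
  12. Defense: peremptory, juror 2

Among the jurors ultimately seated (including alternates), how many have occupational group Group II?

Removed: #1, #2, #3, #6, #7, #8, #10, #16, #18, #21, #23, #24.
Seated (8 incl. alternates): #4, #5, #9, #11, #12, #13, #14, #15.
Of those, in Group II: #5, #12 → 2.

2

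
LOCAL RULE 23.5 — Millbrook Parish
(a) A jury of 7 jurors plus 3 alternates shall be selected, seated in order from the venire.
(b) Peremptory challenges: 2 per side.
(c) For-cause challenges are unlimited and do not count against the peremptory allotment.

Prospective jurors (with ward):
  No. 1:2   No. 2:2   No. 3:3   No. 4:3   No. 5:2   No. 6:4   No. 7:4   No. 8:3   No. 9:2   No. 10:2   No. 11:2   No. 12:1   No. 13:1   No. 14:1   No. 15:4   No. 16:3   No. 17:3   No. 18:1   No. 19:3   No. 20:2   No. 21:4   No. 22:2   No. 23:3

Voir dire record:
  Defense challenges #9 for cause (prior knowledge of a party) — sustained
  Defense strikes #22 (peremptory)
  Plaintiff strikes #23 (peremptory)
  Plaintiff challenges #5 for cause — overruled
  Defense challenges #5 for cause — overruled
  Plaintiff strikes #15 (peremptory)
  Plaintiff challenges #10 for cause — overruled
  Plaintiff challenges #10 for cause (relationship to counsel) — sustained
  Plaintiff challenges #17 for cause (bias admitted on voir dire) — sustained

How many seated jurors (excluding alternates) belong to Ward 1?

0

Removed: #9, #10, #15, #17, #22, #23.
Seated jurors 1–7: #1, #2, #3, #4, #5, #6, #7 (alternates #8, #11, #12 not counted).
None of those are in Ward 1 → 0.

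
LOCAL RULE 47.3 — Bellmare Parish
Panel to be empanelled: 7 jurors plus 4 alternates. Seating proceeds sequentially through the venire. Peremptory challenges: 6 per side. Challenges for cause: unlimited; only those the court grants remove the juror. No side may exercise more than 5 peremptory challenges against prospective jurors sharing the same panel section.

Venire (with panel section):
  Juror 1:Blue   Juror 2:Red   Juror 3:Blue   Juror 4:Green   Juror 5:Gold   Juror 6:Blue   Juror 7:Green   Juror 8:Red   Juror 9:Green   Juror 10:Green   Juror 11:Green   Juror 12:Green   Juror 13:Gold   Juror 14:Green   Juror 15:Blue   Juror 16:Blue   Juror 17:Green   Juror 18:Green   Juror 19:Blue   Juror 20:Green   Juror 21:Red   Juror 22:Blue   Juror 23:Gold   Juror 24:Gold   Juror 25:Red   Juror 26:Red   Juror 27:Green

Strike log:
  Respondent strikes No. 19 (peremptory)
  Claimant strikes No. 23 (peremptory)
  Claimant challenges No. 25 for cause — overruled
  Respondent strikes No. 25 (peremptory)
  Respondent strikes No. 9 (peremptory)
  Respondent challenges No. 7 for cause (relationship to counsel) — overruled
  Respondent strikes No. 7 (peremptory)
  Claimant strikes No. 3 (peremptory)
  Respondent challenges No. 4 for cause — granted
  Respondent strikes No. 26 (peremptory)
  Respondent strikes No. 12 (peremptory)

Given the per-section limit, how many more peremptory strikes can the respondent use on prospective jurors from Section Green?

Respondent peremptories so far: #19, #25, #9, #7, #26, #12 — 6 of 6 used, 0 left overall.
Against Section Green: #9, #7, #12 — 3 used; per-section cap 5 leaves 2.
Binding limit: min(0, 2) = 0.

0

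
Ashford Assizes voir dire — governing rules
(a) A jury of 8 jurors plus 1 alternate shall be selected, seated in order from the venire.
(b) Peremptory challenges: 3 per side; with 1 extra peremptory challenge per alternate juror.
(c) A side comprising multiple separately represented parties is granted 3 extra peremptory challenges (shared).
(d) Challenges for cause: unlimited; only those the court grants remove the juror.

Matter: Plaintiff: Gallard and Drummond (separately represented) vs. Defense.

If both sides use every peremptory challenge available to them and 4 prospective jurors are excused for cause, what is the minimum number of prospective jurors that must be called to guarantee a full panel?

24

Seats to fill: 8 + 1 alternates = 9.
Peremptories — Plaintiff: 3 + 1×1 + 3 = 7; Defense: 3 + 1×1 = 4; total 11.
For-cause removals: 4.
Minimum venire: 9 + 11 + 4 = 24.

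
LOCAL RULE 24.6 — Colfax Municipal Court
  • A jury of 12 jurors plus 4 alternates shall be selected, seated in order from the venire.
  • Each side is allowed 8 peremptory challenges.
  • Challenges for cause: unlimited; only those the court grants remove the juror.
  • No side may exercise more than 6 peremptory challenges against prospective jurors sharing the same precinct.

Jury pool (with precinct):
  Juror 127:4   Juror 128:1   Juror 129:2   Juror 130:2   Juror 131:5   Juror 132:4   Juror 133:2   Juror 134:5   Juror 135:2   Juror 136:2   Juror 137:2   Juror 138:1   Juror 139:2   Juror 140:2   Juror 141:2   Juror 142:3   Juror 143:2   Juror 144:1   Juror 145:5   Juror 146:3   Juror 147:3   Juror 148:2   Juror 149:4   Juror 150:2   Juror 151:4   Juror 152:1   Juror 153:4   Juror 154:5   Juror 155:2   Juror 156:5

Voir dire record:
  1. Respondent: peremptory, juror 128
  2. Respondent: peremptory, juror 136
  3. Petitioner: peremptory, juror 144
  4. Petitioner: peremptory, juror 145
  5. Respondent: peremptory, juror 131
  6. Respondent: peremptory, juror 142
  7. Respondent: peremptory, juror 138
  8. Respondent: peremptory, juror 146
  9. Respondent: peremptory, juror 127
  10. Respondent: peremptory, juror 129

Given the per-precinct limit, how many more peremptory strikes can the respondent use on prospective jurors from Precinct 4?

Respondent peremptories so far: #128, #136, #131, #142, #138, #146, #127, #129 — 8 of 8 used, 0 left overall.
Against Precinct 4: #127 — 1 used; per-precinct cap 6 leaves 5.
Binding limit: min(0, 5) = 0.

0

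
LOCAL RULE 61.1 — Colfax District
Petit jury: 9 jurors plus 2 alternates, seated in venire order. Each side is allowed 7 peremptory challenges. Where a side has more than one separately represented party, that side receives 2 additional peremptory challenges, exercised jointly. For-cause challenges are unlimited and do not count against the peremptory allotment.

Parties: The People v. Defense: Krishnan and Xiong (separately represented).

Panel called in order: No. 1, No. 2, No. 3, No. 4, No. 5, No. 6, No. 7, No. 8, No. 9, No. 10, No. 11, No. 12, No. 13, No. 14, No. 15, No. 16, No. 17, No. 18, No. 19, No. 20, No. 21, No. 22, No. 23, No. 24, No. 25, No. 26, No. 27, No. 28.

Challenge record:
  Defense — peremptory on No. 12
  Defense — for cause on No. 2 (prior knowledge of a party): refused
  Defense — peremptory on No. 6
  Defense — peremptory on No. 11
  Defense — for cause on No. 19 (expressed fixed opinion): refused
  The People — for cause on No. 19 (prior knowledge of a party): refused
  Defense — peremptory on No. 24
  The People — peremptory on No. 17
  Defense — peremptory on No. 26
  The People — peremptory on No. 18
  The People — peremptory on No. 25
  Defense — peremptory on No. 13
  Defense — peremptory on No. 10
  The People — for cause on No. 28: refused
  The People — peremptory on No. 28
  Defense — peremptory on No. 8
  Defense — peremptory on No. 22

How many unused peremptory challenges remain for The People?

The People allotment: 7.
The People peremptories used: #17, #18, #25, #28 — 4 (for-cause on #19, #28 don't count).
Remaining: 7 − 4 = 3.

3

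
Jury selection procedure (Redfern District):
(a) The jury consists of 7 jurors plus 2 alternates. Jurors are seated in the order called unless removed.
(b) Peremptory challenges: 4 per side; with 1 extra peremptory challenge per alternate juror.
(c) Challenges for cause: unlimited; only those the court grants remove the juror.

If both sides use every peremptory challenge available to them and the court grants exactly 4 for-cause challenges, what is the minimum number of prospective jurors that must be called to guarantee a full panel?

Seats to fill: 7 + 2 alternates = 9.
Peremptories: 4 + 1×2 = 6 per side × 2 sides = 12.
For-cause removals: 4.
Minimum venire: 9 + 12 + 4 = 25.

25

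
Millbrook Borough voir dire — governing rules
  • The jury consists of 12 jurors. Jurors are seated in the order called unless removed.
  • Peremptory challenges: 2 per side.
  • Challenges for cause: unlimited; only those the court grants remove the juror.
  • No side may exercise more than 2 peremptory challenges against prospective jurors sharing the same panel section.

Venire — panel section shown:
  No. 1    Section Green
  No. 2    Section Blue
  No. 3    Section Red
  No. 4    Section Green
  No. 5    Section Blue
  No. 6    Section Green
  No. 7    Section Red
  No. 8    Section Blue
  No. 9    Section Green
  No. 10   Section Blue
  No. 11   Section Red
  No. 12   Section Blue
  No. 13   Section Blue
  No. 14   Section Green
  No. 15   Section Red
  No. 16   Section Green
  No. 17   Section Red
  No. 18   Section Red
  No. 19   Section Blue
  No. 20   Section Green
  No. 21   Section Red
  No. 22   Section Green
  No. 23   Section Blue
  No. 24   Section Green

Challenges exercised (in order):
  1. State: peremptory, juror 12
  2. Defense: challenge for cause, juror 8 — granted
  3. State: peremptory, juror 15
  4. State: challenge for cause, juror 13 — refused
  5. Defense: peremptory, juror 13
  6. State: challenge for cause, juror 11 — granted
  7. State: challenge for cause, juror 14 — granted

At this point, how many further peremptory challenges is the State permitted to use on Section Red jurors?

0

State peremptories so far: #12, #15 — 2 of 2 used, 0 left overall.
Against Section Red: #15 — 1 used; per-section cap 2 leaves 1.
Binding limit: min(0, 1) = 0.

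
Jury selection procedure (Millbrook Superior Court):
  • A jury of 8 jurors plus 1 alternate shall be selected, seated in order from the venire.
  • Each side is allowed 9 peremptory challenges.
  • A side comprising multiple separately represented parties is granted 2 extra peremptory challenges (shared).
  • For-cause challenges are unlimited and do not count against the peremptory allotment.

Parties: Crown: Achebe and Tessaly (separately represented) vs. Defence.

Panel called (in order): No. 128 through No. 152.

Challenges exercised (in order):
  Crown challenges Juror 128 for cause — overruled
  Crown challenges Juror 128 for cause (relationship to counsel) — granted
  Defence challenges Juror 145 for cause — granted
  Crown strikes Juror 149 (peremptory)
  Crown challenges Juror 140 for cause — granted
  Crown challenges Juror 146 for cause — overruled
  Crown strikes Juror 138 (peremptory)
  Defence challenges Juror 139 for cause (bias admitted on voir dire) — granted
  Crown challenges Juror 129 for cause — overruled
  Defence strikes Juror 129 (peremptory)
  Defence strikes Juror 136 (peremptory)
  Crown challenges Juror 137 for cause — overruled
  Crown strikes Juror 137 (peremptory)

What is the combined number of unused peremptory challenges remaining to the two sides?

Crown allotment: 9 base + 2 multi-party = 11. Defence allotment: 9.
Crown peremptories used: #149, #138, #137 — 3 (for-cause on #128, #128, #140, #146, #129, #137 don't count).
Defence peremptories used: #129, #136 — 2 (for-cause on #145, #139 don't count).
Remaining: (11 − 3) + (9 − 2) = 15.

15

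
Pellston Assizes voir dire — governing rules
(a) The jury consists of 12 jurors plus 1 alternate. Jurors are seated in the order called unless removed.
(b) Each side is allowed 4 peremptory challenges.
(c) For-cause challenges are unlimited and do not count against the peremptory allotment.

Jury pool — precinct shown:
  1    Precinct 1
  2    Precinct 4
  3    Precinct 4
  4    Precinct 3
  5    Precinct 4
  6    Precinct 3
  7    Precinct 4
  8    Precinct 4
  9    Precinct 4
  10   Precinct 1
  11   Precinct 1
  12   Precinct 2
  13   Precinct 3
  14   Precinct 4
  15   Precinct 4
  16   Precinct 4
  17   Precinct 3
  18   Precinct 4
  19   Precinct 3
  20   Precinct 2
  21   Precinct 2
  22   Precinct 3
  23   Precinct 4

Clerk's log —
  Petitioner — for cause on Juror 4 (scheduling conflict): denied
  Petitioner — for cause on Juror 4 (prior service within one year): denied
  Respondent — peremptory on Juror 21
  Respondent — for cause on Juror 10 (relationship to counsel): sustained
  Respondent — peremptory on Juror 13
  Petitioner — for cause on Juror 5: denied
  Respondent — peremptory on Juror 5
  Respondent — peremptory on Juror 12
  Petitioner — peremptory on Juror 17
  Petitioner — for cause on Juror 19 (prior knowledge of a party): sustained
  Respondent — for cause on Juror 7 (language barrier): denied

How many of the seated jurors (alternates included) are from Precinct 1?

Removed: #5, #10, #12, #13, #17, #19, #21.
Seated (13 incl. alternates): #1, #2, #3, #4, #6, #7, #8, #9, #11, #14, #15, #16, #18.
Of those, in Precinct 1: #1, #11 → 2.

2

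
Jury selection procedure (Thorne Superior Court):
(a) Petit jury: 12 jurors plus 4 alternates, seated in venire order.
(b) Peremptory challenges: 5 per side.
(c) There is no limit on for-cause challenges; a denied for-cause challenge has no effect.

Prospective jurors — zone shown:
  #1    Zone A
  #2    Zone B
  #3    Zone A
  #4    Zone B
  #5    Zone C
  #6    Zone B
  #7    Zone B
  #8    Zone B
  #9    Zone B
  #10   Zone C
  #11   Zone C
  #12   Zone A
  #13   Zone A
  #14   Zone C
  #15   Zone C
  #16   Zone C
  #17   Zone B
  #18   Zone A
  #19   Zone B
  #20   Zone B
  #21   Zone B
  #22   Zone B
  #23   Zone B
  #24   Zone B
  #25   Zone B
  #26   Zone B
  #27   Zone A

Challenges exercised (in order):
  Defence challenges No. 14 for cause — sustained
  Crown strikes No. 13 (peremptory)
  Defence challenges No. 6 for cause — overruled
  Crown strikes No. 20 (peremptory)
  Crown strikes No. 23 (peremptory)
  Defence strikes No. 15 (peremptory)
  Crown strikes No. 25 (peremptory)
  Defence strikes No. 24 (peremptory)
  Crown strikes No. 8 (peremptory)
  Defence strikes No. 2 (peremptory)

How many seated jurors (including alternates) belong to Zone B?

8

Removed: #2, #8, #13, #14, #15, #20, #23, #24, #25.
Seated (16 incl. alternates): #1, #3, #4, #5, #6, #7, #9, #10, #11, #12, #16, #17, #18, #19, #21, #22.
Of those, in Zone B: #4, #6, #7, #9, #17, #19, #21, #22 → 8.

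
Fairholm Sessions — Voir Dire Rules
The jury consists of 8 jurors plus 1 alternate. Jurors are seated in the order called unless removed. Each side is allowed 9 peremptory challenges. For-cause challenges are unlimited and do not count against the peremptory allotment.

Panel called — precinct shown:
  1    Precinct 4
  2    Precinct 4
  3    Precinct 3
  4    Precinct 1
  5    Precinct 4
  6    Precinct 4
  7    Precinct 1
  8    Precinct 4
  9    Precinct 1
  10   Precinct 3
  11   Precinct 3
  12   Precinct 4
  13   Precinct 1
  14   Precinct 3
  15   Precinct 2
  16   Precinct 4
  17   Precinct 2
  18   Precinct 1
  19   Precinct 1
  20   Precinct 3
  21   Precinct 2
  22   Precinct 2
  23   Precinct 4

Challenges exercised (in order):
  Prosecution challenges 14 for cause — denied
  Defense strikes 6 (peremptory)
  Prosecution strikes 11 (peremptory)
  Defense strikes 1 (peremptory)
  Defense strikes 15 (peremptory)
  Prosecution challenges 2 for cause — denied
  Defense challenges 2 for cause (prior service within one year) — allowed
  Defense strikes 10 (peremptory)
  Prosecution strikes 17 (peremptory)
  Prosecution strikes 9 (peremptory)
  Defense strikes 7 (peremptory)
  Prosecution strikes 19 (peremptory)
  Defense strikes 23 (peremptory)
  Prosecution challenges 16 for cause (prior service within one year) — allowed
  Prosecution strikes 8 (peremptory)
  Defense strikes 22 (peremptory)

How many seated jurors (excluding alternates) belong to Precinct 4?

Removed: #1, #2, #6, #7, #8, #9, #10, #11, #15, #16, #17, #19, #22, #23.
Seated jurors 1–8: #3, #4, #5, #12, #13, #14, #18, #20 (alternates #21 not counted).
Of those, in Precinct 4: #5, #12 → 2.

2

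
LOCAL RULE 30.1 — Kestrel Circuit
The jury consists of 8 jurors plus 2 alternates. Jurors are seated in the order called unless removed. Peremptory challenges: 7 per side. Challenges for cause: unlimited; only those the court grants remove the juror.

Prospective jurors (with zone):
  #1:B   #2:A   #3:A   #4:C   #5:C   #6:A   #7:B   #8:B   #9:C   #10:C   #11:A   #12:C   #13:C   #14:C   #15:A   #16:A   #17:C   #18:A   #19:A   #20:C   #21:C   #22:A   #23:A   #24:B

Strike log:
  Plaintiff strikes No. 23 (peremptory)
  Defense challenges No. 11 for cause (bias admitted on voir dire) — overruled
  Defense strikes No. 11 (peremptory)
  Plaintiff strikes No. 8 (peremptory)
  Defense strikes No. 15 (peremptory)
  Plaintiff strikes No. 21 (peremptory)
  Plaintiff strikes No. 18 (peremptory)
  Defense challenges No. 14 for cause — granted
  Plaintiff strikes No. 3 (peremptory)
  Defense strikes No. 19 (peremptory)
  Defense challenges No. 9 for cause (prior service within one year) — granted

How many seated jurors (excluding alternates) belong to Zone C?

4

Removed: #3, #8, #9, #11, #14, #15, #18, #19, #21, #23.
Seated jurors 1–8: #1, #2, #4, #5, #6, #7, #10, #12 (alternates #13, #16 not counted).
Of those, in Zone C: #4, #5, #10, #12 → 4.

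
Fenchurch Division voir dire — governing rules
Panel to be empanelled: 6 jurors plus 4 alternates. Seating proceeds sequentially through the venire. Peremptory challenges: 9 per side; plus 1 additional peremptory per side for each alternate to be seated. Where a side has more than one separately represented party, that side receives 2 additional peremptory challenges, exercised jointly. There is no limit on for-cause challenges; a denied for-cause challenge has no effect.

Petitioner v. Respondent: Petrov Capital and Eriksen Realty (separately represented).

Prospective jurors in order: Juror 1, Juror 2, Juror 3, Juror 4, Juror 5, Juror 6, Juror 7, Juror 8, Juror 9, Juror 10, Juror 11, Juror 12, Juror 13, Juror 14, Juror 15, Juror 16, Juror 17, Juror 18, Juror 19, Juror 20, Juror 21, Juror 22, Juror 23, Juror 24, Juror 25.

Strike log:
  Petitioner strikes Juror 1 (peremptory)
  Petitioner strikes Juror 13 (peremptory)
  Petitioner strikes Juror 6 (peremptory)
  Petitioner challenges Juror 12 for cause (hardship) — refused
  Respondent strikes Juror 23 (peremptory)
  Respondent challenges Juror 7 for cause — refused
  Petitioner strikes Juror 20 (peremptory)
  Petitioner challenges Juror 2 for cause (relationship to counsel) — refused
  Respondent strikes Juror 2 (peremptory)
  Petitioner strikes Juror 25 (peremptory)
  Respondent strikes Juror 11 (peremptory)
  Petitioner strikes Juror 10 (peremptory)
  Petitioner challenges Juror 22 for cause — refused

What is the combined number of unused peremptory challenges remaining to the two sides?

19

Petitioner allotment: 9 base + 1 × 4 alternates = 13. Respondent allotment: 9 base + 1 × 4 alternates + 2 multi-party = 15.
Petitioner peremptories used: #1, #13, #6, #20, #25, #10 — 6 (for-cause on #12, #2, #22 don't count).
Respondent peremptories used: #23, #2, #11 — 3 (the for-cause on #7 doesn't count).
Remaining: (13 − 6) + (15 − 3) = 19.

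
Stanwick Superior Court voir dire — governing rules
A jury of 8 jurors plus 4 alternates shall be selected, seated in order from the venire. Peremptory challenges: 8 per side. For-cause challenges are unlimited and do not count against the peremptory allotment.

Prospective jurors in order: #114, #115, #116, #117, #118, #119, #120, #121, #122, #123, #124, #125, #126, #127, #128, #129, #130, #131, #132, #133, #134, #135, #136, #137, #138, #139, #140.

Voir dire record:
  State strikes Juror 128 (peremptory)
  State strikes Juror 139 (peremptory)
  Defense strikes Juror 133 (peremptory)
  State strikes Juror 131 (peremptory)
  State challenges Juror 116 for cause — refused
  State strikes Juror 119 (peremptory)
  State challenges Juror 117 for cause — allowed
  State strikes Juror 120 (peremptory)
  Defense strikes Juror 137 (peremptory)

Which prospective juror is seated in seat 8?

124

Removed: #117, #119, #120, #128, #131, #133, #137, #139. (#116 stays — for-cause denied.)
Seating in order: seats 1–8 → #114, #115, #116, #118, #121, #122, #123, #124; alternates → #125, #126, #127, #129.
So seat 8 is #124.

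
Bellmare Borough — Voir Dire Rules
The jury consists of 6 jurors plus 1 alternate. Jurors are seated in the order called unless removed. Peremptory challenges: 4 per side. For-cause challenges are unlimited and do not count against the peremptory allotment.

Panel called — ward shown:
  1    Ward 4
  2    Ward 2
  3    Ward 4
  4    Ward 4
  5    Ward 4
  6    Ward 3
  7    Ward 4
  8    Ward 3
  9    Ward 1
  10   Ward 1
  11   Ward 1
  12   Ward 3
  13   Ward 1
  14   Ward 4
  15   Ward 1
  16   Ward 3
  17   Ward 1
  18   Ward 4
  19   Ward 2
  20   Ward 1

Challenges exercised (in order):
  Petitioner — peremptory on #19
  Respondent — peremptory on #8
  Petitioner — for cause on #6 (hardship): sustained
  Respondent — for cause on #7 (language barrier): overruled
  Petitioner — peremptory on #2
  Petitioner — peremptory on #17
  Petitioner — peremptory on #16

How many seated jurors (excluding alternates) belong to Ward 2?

0

Removed: #2, #6, #8, #16, #17, #19.
Seated jurors 1–6: #1, #3, #4, #5, #7, #9 (alternates #10 not counted).
None of those are in Ward 2 → 0.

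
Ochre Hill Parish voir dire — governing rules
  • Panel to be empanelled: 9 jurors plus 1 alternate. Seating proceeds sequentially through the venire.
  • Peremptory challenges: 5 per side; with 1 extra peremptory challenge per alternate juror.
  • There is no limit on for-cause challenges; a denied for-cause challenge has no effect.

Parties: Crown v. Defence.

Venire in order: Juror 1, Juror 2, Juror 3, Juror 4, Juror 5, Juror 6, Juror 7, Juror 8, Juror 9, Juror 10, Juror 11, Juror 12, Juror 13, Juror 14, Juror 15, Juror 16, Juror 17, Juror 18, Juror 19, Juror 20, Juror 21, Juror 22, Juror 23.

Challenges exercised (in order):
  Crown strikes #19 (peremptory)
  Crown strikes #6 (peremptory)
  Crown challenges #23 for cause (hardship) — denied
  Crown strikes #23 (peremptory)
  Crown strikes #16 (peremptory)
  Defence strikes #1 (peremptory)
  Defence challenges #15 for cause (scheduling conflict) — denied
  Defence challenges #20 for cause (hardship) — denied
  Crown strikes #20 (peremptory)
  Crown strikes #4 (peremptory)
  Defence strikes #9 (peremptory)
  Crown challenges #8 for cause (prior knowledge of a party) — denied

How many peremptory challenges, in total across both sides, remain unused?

Crown allotment: 5 base + 1 × 1 alternate = 6. Defence allotment: 5 base + 1 × 1 alternate = 6.
Crown peremptories used: #19, #6, #23, #16, #20, #4 — 6 (for-cause on #23, #8 don't count).
Defence peremptories used: #1, #9 — 2 (for-cause on #15, #20 don't count).
Remaining: (6 − 6) + (6 − 2) = 4.

4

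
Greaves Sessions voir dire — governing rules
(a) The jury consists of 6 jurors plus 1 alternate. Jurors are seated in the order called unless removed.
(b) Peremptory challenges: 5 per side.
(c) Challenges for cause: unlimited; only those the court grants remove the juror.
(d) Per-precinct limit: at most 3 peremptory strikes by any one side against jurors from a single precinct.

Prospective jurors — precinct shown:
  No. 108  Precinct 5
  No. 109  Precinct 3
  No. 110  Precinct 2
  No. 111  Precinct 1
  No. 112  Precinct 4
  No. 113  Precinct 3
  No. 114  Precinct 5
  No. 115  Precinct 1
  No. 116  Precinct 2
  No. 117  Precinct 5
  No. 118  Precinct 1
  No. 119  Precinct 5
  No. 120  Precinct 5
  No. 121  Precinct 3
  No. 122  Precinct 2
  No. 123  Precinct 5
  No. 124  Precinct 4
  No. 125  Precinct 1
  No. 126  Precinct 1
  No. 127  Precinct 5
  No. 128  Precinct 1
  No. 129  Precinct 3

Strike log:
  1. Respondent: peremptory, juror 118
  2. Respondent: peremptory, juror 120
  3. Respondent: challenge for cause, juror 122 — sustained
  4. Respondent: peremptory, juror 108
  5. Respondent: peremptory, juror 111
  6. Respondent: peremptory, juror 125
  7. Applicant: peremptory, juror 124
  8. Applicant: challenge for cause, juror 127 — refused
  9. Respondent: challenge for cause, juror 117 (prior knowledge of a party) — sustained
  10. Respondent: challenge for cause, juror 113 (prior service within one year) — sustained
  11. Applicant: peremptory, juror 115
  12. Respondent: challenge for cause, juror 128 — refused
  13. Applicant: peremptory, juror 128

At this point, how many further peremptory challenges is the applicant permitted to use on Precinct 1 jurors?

Applicant peremptories so far: #124, #115, #128 — 3 of 5 used, 2 left overall.
Against Precinct 1: #115, #128 — 2 used; per-precinct cap 3 leaves 1.
Binding limit: min(2, 1) = 1.

1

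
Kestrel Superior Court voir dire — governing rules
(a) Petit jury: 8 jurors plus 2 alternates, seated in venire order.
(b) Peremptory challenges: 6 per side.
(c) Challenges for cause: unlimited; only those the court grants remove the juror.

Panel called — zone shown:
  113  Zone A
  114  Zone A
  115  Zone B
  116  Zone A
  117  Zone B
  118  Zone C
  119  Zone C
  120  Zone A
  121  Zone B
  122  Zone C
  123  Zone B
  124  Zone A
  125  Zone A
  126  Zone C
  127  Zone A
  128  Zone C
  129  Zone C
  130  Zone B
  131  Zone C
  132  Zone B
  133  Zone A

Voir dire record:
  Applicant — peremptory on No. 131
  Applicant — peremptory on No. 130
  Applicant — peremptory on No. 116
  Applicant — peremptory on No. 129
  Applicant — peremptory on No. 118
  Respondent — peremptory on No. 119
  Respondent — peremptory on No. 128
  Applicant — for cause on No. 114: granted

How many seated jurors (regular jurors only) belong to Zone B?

4

Removed: #114, #116, #118, #119, #128, #129, #130, #131.
Seated jurors 1–8: #113, #115, #117, #120, #121, #122, #123, #124 (alternates #125, #126 not counted).
Of those, in Zone B: #115, #117, #121, #123 → 4.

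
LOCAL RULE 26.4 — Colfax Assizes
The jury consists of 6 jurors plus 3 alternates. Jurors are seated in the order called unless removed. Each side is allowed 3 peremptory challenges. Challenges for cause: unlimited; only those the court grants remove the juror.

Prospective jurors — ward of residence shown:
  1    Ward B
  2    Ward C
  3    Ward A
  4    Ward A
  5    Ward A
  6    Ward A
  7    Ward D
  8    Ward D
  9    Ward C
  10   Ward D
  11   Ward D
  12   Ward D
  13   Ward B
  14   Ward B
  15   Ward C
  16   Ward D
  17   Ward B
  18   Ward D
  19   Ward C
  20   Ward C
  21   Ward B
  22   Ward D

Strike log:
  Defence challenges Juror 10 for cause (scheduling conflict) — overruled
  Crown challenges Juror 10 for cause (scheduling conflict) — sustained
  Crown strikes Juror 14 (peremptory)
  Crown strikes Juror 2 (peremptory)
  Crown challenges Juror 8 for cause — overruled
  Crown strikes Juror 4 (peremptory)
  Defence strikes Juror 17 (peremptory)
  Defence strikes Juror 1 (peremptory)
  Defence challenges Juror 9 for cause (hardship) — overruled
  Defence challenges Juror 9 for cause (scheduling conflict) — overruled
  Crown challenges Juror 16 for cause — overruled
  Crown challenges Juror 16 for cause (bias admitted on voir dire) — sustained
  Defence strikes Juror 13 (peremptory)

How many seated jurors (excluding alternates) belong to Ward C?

1

Removed: #1, #2, #4, #10, #13, #14, #16, #17.
Seated jurors 1–6: #3, #5, #6, #7, #8, #9 (alternates #11, #12, #15 not counted).
Of those, in Ward C: #9 → 1.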